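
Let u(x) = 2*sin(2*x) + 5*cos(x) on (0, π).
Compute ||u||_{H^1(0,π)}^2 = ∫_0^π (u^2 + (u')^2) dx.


||u||_{H^1(0,π)}^2 = 160/3 + 35*π

u'(x) = -5*sin(x) + 4*cos(2*x).
Expand u² and (u')² and integrate term by term on (0, π), using: for integers n ≥ 1, ∫_0^π sin²(nx) dx = ∫_0^π cos²(nx) dx = π/2; for n ≠ n', ∫_0^π sin(nx)sin(n'x) dx = ∫_0^π cos(nx)cos(n'x) dx = 0; and by product-to-sum, ∫_0^π sin(nx)cos(n'x) dx = ½∫_0^π [sin((n+n')x) + sin((n−n')x)] dx, which is 0 when n+n' is even and 2n/(n²−n'²) when n+n' is odd (it need not vanish on (0, π)).
  u² squared terms: (2)²·∫sin(2x)² dx = 4·π/2 = 2*π;  (5)²·∫cos(x)² dx = 25·π/2 = 25*π/2.
  u² cross terms: 2·(2)·(5)·∫sin(2x)·cos(x) dx = 20·(4/3) = 80/3.
  So ∫_0^π u² dx = 2*π + 25*π/2 + 80/3 = 80/3 + 29*π/2.
  (u')² squared terms: (-5)²·∫sin(x)² dx = 25·π/2 = 25*π/2;  (4)²·∫cos(2x)² dx = 16·π/2 = 8*π.
  (u')² cross terms: 2·(-5)·(4)·∫sin(x)·cos(2x) dx = -40·(-2/3) = 80/3.
  So ∫_0^π (u')² dx = 25*π/2 + 8*π + 80/3 = 80/3 + 41*π/2.
||u||_{H^1}^2 = (80/3 + 29*π/2) + (80/3 + 41*π/2) = 160/3 + 35*π.


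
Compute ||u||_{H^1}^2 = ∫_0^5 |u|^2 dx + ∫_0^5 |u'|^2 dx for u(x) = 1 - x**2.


||u||_{H^1}^2 = 2140/3

The H^1 norm (squared) on an interval (0, L) is
  ||u||_{H^1}^2 = ∫_0^L u(x)^2 dx + ∫_0^L u'(x)^2 dx.
Compute u'(x) = -2*x.
Then u(x)^2 = x**4 - 2*x**2 + 1 and u'(x)^2 = 4*x**2.
Integrate each monomial from 0 to 5 using ∫_0^5 c·x^n dx = c·5^(n+1)/(n+1):
  ∫_0^5 u(x)^2 dx = ∫_0^5 (x^4 - 2*x^2 + 1) dx. Term by term:
    ∫_0^5 x^4 dx = 625;  ∫_0^5 -2*x^2 dx = -250/3;  ∫_0^5 1 dx = 5.
  Sum: 625 − 250/3 + 5 = 1640/3.
  ∫_0^5 u'(x)^2 dx = ∫_0^5 (4*x^2) dx. Term by term:
    ∫_0^5 4*x^2 dx = 500/3.
Adding: ||u||_{H^1}^2 = 1640/3 + 500/3 = 2140/3.


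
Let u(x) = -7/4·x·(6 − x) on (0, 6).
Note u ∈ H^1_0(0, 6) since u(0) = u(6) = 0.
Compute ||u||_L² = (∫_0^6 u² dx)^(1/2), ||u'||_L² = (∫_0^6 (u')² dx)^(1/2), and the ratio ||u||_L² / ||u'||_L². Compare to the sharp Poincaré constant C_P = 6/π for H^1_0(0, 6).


||u||_L² / ||u'||_L² = 3*sqrt(10)/5 < C_P = 6/π.

u(x) = -7/4·x·(6 − x), so u'(x) = 7*x/2 - 21/2.
u(x) = -7/4·x·(6 − x) vanishes at x = 0 and x = 6, so u ∈ H^1_0(0, 6). Differentiate via the product rule and integrate the resulting polynomials term by term.
  ∫_0^6 u² dx = ∫_0^6 (49*x^4/16 - 147*x^3/4 + 441*x^2/4) dx. Term by term:
    ∫_0^6 49*x^4/16 dx = 23814/5;  ∫_0^6 -147*x^3/4 dx = -11907;  ∫_0^6 441*x^2/4 dx = 7938.
  Sum: 23814/5 − 11907 + 7938 = 3969/5.
  ∫_0^6 (u')² dx = ∫_0^6 (49*x^2/4 - 147*x/2 + 441/4) dx. Term by term:
    ∫_0^6 49*x^2/4 dx = 882;  ∫_0^6 -147*x/2 dx = -1323;  ∫_0^6 441/4 dx = 1323/2.
  Sum: 882 − 1323 + 1323/2 = 441/2.
∫_0^6 u² dx = 3969/5, so ||u||_L² = 63*sqrt(5)/5.
∫_0^6 (u')² dx = 441/2, so ||u'||_L² = 21*sqrt(2)/2.
Ratio ||u||_L² / ||u'||_L² = 3*sqrt(10)/5.
Sharp Poincaré constant on H^1_0(0, 6) is C_P = L/π = 6/π, achieved by sin(π/6·x).
A polynomial bump cannot attain the sharp Poincaré constant (only the first sine eigenfunction does), so the ratio is strictly less than C_P, consistent with ||u||_L² ≤ C_P ||u'||_L².


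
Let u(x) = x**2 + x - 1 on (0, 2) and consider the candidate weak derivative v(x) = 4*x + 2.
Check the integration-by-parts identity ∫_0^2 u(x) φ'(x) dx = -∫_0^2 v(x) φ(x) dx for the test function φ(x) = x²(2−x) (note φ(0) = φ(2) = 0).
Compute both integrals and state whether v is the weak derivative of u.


LHS = -68/15, RHS = -136/15. No, v is not the weak derivative of u.

u(x) = x**2 + x - 1, classical derivative u'(x) = 2*x + 1.
φ(x) = x²(2−x), so φ'(x) = x*(4 - 3*x).
Note φ(0) = φ(2) = 0, so the boundary term u·φ vanishes.
LHS = ∫_0^2 u(x) φ'(x) dx = ∫_0^2 (-3*x^4 + x^3 + 7*x^2 - 4*x) dx. Term by term:
  ∫_0^2 -3*x^4 dx = -96/5;  ∫_0^2 x^3 dx = 4;  ∫_0^2 7*x^2 dx = 56/3;
  ∫_0^2 -4*x dx = -8.
Sum: -96/5 + 4 + 56/3 − 8 = -68/15.
So LHS = -68/15.
∫_0^2 v(x) φ(x) dx = ∫_0^2 (-4*x^4 + 6*x^3 + 4*x^2) dx. Term by term:
  ∫_0^2 -4*x^4 dx = -128/5;  ∫_0^2 6*x^3 dx = 24;  ∫_0^2 4*x^2 dx = 32/3.
Sum: -128/5 + 24 + 32/3 = 136/15.
So RHS = -∫_0^2 v(x) φ(x) dx = -136/15.
LHS − RHS = 68/15 ≠ 0, so the identity fails.
(For a valid weak derivative the identity must hold for EVERY test function, in particular this one. The failure shows v is NOT the weak derivative of u.)
Correct weak derivative would be u'(x) = 2*x + 1.


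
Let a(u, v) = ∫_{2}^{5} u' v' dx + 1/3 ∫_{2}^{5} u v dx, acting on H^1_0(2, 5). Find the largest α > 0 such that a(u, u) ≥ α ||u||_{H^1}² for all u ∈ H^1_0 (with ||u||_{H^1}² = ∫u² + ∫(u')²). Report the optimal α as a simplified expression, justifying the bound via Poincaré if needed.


α = (3 + π^2)/(9 + π^2)

Coercivity of a(·,·) on H^1_0(2, 5) means a(u, u) ≥ α ||u||_{H^1}² for every u ∈ H^1_0.
The interval has length L = 3, and Poincaré/coercivity depend only on L. Here a(u, u) = ∫(u')² + (1/3)·∫u².
Here 0 < c = 1/3 < 1. The condition a(u,u) ≥ α||u||_{H^1}² reads (1−α)∫(u')² ≥ (α−c)∫u². Any admissible α is ≤ 1 (rapidly oscillating u have ∫u²/∫(u')² → 0), and α = 1 would force 0 ≥ (1−c)∫u², impossible since c < 1; so 1−α > 0. By the sharp Poincaré inequality on H^1_0 of an interval of length L, ∫(u')² ≥ (π/L)²∫u² with equality for the first sine mode sin(π(x−x₀)/L) (x₀ the left endpoint), so the inequality holds for all u iff (1−α)(π/L)² ≥ α − c, i.e. α ≤ ((π/L)² + c)/((π/L)² + 1) = (1 + c(L/π)²)/(1 + (L/π)²). With (π/L)² = π^2/9 and c = 1/3, the largest admissible constant is α = ((π/L)² + c)/((π/L)² + 1).
Simplifying, α = (3 + π^2)/(9 + π^2).


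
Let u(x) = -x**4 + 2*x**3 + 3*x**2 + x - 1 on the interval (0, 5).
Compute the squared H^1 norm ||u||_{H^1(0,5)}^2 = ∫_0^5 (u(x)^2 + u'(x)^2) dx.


||u||_{H^1}^2 = 837965/9

The H^1 norm (squared) on an interval (0, L) is
  ||u||_{H^1}^2 = ∫_0^L u(x)^2 dx + ∫_0^L u'(x)^2 dx.
Compute u'(x) = -4*x**3 + 6*x**2 + 6*x + 1.
Then u(x)^2 = x**8 - 4*x**7 - 2*x**6 + 10*x**5 + 15*x**4 + 2*x**3 - 5*x**2 - 2*x + 1 and u'(x)^2 = 16*x**6 - 48*x**5 - 12*x**4 + 64*x**3 + 48*x**2 + 12*x + 1.
Integrate each monomial from 0 to 5 using ∫_0^5 c·x^n dx = c·5^(n+1)/(n+1):
  ∫_0^5 u(x)^2 dx = ∫_0^5 (x^8 - 4*x^7 - 2*x^6 + 10*x^5 + 15*x^4 + 2*x^3 - 5*x^2 - 2*x + 1) dx. Term by term:
    ∫_0^5 x^8 dx = 1953125/9;  ∫_0^5 -4*x^7 dx = -390625/2;  ∫_0^5 -2*x^6 dx = -156250/7;
    ∫_0^5 10*x^5 dx = 78125/3;  ∫_0^5 15*x^4 dx = 9375;  ∫_0^5 2*x^3 dx = 625/2;
    ∫_0^5 -5*x^2 dx = -625/3;  ∫_0^5 -2*x dx = -25;  ∫_0^5 1 dx = 5.
  Sum: 1953125/9 − 390625/2 − 156250/7 + 78125/3 + 9375 + 625/2 − 625/3 − 25 + 5 = 2197490/63.
  ∫_0^5 u'(x)^2 dx = ∫_0^5 (16*x^6 - 48*x^5 - 12*x^4 + 64*x^3 + 48*x^2 + 12*x + 1) dx. Term by term:
    ∫_0^5 16*x^6 dx = 1250000/7;  ∫_0^5 -48*x^5 dx = -125000;  ∫_0^5 -12*x^4 dx = -7500;
    ∫_0^5 64*x^3 dx = 10000;  ∫_0^5 48*x^2 dx = 2000;  ∫_0^5 12*x dx = 150;
    ∫_0^5 1 dx = 5.
  Sum: 1250000/7 − 125000 − 7500 + 10000 + 2000 + 150 + 5 = 407585/7.
Adding: ||u||_{H^1}^2 = 2197490/63 + 407585/7 = 837965/9.


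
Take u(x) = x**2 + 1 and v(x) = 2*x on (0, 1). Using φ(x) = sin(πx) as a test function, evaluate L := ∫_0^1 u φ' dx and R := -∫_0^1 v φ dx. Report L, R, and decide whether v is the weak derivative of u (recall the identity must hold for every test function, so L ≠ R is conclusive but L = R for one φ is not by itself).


LHS = -2/π, RHS = -2/π. Yes, v = u' weakly.

u(x) = x**2 + 1, classical derivative u'(x) = 2*x.
φ(x) = sin(πx), so φ'(x) = π*cos(π*x).
Note φ(0) = φ(1) = 0, so the boundary term u·φ vanishes.
LHS = ∫_0^1 u(x) φ'(x) dx = ∫_0^1 (π*x^2*cos(π*x) + π*cos(π*x)) dx. Term by term:
  ∫_0^1 π*cos(π*x) dx = 0;  ∫_0^1 π*x^2*cos(π*x) dx = -2/π.
Sum: 0 − 2/π = -2/π.
So LHS = -2/π.
∫_0^1 v(x) φ(x) dx = ∫_0^1 (2*x*sin(π*x)) dx. Term by term:
  ∫_0^1 2*x*sin(π*x) dx = 2/π.
So RHS = -∫_0^1 v(x) φ(x) dx = -2/π.
LHS = RHS, so the identity holds for this test φ.
Moreover u is smooth here and v(x) = u'(x) = 2*x pointwise, so the identity holds for every test function. Hence v is the weak derivative of u.


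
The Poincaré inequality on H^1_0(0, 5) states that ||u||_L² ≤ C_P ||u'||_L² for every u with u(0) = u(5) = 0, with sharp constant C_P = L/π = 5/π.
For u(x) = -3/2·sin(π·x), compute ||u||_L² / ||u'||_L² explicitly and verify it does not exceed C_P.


||u||_L² / ||u'||_L² = 1/π < C_P = 5/π.

u(x) = -3/2·sin(π·x), so u'(x) = -3*π*cos(π*x)/2.
Writing u(x) = A·sin(kπx/L) with A = -3/2 and k = 5, use ∫_0^L sin²(kπx/L) dx = L/2 and ∫_0^L cos²(kπx/L) dx = L/2.
u² = 9/4·sin²(π·x) and (u')² = 9*π^2/4·cos²(π·x), and each of sin², cos² integrates to L/2 = 5/2 over (0, 5).
∫_0^5 u² dx = 45/8, so ||u||_L² = 3*sqrt(10)/4.
∫_0^5 (u')² dx = 45*π^2/8, so ||u'||_L² = 3*sqrt(10)*π/4.
Ratio ||u||_L² / ||u'||_L² = 1/π.
Sharp Poincaré constant on H^1_0(0, 5) is C_P = L/π = 5/π, achieved by sin(π/5·x).
This is the k = 5 harmonic; the ratio L/(kπ) is strictly less than C_P = L/π, consistent with the sharp inequality ||u||_L² ≤ C_P ||u'||_L².


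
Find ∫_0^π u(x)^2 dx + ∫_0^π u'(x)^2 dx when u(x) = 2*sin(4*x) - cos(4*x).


||u||_{H^1(0,π)}^2 = 85*π/2

u'(x) = 4*sin(4*x) + 8*cos(4*x).
Expand u² and (u')² and integrate term by term on (0, π), using: for integers n ≥ 1, ∫_0^π sin²(nx) dx = ∫_0^π cos²(nx) dx = π/2; for n ≠ n', ∫_0^π sin(nx)sin(n'x) dx = ∫_0^π cos(nx)cos(n'x) dx = 0; and by product-to-sum, ∫_0^π sin(nx)cos(n'x) dx = ½∫_0^π [sin((n+n')x) + sin((n−n')x)] dx, which is 0 when n+n' is even and 2n/(n²−n'²) when n+n' is odd (it need not vanish on (0, π)).
  u² squared terms: (-1)²·∫cos(4x)² dx = 1·π/2 = π/2;  (2)²·∫sin(4x)² dx = 4·π/2 = 2*π.
  u² cross terms: 2·(-1)·(2)·∫cos(4x)·sin(4x) dx = -4·(0) = 0.
  So ∫_0^π u² dx = π/2 + 2*π + 0 = 5*π/2.
  (u')² squared terms: (4)²·∫sin(4x)² dx = 16·π/2 = 8*π;  (8)²·∫cos(4x)² dx = 64·π/2 = 32*π.
  (u')² cross terms: 2·(4)·(8)·∫sin(4x)·cos(4x) dx = 64·(0) = 0.
  So ∫_0^π (u')² dx = 8*π + 32*π + 0 = 40*π.
||u||_{H^1}^2 = (5*π/2) + (40*π) = 85*π/2.


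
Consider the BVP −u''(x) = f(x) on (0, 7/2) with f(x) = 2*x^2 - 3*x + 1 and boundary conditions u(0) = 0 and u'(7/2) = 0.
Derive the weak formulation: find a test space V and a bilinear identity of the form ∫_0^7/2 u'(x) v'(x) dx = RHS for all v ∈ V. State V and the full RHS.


V = {v ∈ H^1(0, 7/2) : v(0) = 0} (test functions vanish at x = 0 where u is specified); weak form: ∫_0^7/2 u'v' dx = ∫_0^7/2 (2*x^2 - 3*x + 1) v dx for all v ∈ V.

Multiply both sides by a test function v and integrate from 0 to 7/2:
  ∫_0^7/2 −u''(x) v(x) dx = ∫_0^7/2 f(x) v(x) dx.
Integrate the LHS by parts once:
  ∫_0^7/2 −u'' v dx = −[u'(x) v(x)]_0^7/2 + ∫_0^7/2 u'(x) v'(x) dx.
Thus ∫_0^7/2 u'(x) v'(x) dx = ∫_0^7/2 f(x) v(x) dx + [u'(x) v(x)]_0^7/2.
Choose V so that boundary terms are either known or forced to vanish.
Mixed BC: u(0) = 0 (Dirichlet) and u'(7/2) = 0 (Neumann). Define V = {v ∈ H^1(0, 7/2) : v(0) = 0}. Then [u' v]_0^7/2 = u'(7/2)·v(7/2) − u'(0)·0 = 0.
Weak formulation: find u (satisfying any essential BC) such that ∫_0^7/2 u'(x) v'(x) dx = ∫_0^7/2 f v dx for all v ∈ V (Dirichlet at 0 absorbed into V; the Neumann datum at x = 7/2 is zero, so no boundary term remains).
Substituting f(x) = 2*x^2 - 3*x + 1, the right-hand side is ∫_0^7/2 (2*x^2 - 3*x + 1) v dx.


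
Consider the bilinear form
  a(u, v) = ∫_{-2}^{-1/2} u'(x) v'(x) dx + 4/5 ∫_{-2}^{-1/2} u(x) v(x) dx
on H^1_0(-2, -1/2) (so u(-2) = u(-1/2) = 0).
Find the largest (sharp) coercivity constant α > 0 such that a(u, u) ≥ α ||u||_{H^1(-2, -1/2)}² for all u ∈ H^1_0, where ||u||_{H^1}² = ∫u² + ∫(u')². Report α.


α = 4*(9 + 5*π^2)/(5*(9 + 4*π^2))

Coercivity of a(·,·) on H^1_0(-2, -1/2) means a(u, u) ≥ α ||u||_{H^1}² for every u ∈ H^1_0.
The interval has length L = 3/2, and Poincaré/coercivity depend only on L. Here a(u, u) = ∫(u')² + (4/5)·∫u².
Here 0 < c = 4/5 < 1. The condition a(u,u) ≥ α||u||_{H^1}² reads (1−α)∫(u')² ≥ (α−c)∫u². Any admissible α is ≤ 1 (rapidly oscillating u have ∫u²/∫(u')² → 0), and α = 1 would force 0 ≥ (1−c)∫u², impossible since c < 1; so 1−α > 0. By the sharp Poincaré inequality on H^1_0 of an interval of length L, ∫(u')² ≥ (π/L)²∫u² with equality for the first sine mode sin(π(x−x₀)/L) (x₀ the left endpoint), so the inequality holds for all u iff (1−α)(π/L)² ≥ α − c, i.e. α ≤ ((π/L)² + c)/((π/L)² + 1) = (1 + c(L/π)²)/(1 + (L/π)²). With (π/L)² = 4*π^2/9 and c = 4/5, the largest admissible constant is α = ((π/L)² + c)/((π/L)² + 1).
Simplifying, α = 4*(9 + 5*π^2)/(5*(9 + 4*π^2)).


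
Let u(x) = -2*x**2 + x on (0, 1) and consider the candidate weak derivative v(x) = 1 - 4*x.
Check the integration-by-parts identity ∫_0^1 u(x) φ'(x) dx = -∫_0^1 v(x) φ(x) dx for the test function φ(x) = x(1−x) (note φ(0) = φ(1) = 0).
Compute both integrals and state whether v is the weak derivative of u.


LHS = 1/6, RHS = 1/6. Yes, v = u' weakly.

u(x) = -2*x**2 + x, classical derivative u'(x) = 1 - 4*x.
φ(x) = x(1−x), so φ'(x) = 1 - 2*x.
Note φ(0) = φ(1) = 0, so the boundary term u·φ vanishes.
LHS = ∫_0^1 u(x) φ'(x) dx = ∫_0^1 (4*x^3 - 4*x^2 + x) dx. Term by term:
  ∫_0^1 4*x^3 dx = 1;  ∫_0^1 -4*x^2 dx = -4/3;  ∫_0^1 x dx = 1/2.
Sum: 1 − 4/3 + 1/2 = 1/6.
So LHS = 1/6.
∫_0^1 v(x) φ(x) dx = ∫_0^1 (4*x^3 - 5*x^2 + x) dx. Term by term:
  ∫_0^1 4*x^3 dx = 1;  ∫_0^1 -5*x^2 dx = -5/3;  ∫_0^1 x dx = 1/2.
Sum: 1 − 5/3 + 1/2 = -1/6.
So RHS = -∫_0^1 v(x) φ(x) dx = 1/6.
LHS = RHS, so the identity holds for this test φ.
Moreover u is smooth here and v(x) = u'(x) = 1 - 4*x pointwise, so the identity holds for every test function. Hence v is the weak derivative of u.


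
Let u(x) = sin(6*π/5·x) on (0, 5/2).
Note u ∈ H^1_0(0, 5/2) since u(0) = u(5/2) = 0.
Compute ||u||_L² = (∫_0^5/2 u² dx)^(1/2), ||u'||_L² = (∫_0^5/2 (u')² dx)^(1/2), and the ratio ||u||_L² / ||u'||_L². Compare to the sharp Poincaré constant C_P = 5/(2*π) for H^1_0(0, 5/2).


||u||_L² / ||u'||_L² = 5/(6*π) < C_P = 5/(2*π).

u(x) = sin(6*π/5·x), so u'(x) = 6*π*cos(6*π*x/5)/5.
Writing u(x) = A·sin(kπx/L) with A = 1 and k = 3, use ∫_0^L sin²(kπx/L) dx = L/2 and ∫_0^L cos²(kπx/L) dx = L/2.
u² = 1·sin²(6*π/5·x) and (u')² = 36*π^2/25·cos²(6*π/5·x), and each of sin², cos² integrates to L/2 = 5/4 over (0, 5/2).
∫_0^5/2 u² dx = 5/4, so ||u||_L² = sqrt(5)/2.
∫_0^5/2 (u')² dx = 9*π^2/5, so ||u'||_L² = 3*sqrt(5)*π/5.
Ratio ||u||_L² / ||u'||_L² = 5/(6*π).
Sharp Poincaré constant on H^1_0(0, 5/2) is C_P = L/π = 5/(2*π), achieved by sin(2*π/5·x).
This is the k = 3 harmonic; the ratio L/(kπ) is strictly less than C_P = L/π, consistent with the sharp inequality ||u||_L² ≤ C_P ||u'||_L².


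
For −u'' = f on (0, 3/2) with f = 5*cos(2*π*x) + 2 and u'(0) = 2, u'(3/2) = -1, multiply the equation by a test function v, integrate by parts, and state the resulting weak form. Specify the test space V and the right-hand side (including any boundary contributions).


V = H^1(0, 3/2) (v unrestricted at boundary; u is determined up to an additive constant); weak form: ∫_0^3/2 u'v' dx = ∫_0^3/2 (5*cos(2*π*x) + 2) v dx − v(3/2) − 2·v(0) for all v ∈ V.

Multiply both sides by a test function v and integrate from 0 to 3/2:
  ∫_0^3/2 −u''(x) v(x) dx = ∫_0^3/2 f(x) v(x) dx.
Integrate the LHS by parts once:
  ∫_0^3/2 −u'' v dx = −[u'(x) v(x)]_0^3/2 + ∫_0^3/2 u'(x) v'(x) dx.
Thus ∫_0^3/2 u'(x) v'(x) dx = ∫_0^3/2 f(x) v(x) dx + [u'(x) v(x)]_0^3/2.
Choose V so that boundary terms are either known or forced to vanish.
u has inhomogeneous Neumann u'(0) = 2, u'(3/2) = -1. [u' v]_0^3/2 = (-1)·v(3/2) − (2)·v(0) = − v(3/2) − 2·v(0). Take V = H^1(0, 3/2); boundary term becomes part of RHS.
Weak formulation: find u (satisfying any essential BC) such that ∫_0^3/2 u'(x) v'(x) dx = ∫_0^3/2 f v dx − v(3/2) − 2·v(0) for all v ∈ V (Neumann data are natural BCs: they enter the RHS as boundary terms).
Substituting f(x) = 5*cos(2*π*x) + 2, the right-hand side is ∫_0^3/2 (5*cos(2*π*x) + 2) v dx − v(3/2) − 2·v(0).
Compatibility check (pure Neumann): taking v ≡ 1 ∈ V gives 0 = ∫_0^3/2 f dx + (-1) − (2), i.e. ∫_0^3/2 f dx must equal u'(0) − u'(3/2) = 3. Indeed ∫_0^3/2 (5*cos(2*π*x) + 2) dx = 3, so the data are compatible. The solution is then unique only up to an additive constant (fix it e.g. by requiring ∫_0^3/2 u dx = 0).


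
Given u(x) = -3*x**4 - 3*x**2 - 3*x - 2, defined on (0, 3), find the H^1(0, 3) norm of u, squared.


||u||_{H^1}^2 = 1163301/14

The H^1 norm (squared) on an interval (0, L) is
  ||u||_{H^1}^2 = ∫_0^L u(x)^2 dx + ∫_0^L u'(x)^2 dx.
Compute u'(x) = -12*x**3 - 6*x - 3.
Then u(x)^2 = 9*x**8 + 18*x**6 + 18*x**5 + 21*x**4 + 18*x**3 + 21*x**2 + 12*x + 4 and u'(x)^2 = 144*x**6 + 144*x**4 + 72*x**3 + 36*x**2 + 36*x + 9.
Integrate each monomial from 0 to 3 using ∫_0^3 c·x^n dx = c·3^(n+1)/(n+1):
  ∫_0^3 u(x)^2 dx = ∫_0^3 (9*x^8 + 18*x^6 + 18*x^5 + 21*x^4 + 18*x^3 + 21*x^2 + 12*x + 4) dx. Term by term:
    ∫_0^3 9*x^8 dx = 19683;  ∫_0^3 18*x^6 dx = 39366/7;  ∫_0^3 18*x^5 dx = 2187;
    ∫_0^3 21*x^4 dx = 5103/5;  ∫_0^3 18*x^3 dx = 729/2;  ∫_0^3 21*x^2 dx = 189;
    ∫_0^3 12*x dx = 54;  ∫_0^3 4 dx = 12.
  Sum: 19683 + 39366/7 + 2187 + 5103/5 + 729/2 + 189 + 54 + 12 = 2039367/70.
  ∫_0^3 u'(x)^2 dx = ∫_0^3 (144*x^6 + 144*x^4 + 72*x^3 + 36*x^2 + 36*x + 9) dx. Term by term:
    ∫_0^3 144*x^6 dx = 314928/7;  ∫_0^3 144*x^4 dx = 34992/5;  ∫_0^3 72*x^3 dx = 1458;
    ∫_0^3 36*x^2 dx = 324;  ∫_0^3 36*x dx = 162;  ∫_0^3 9 dx = 27.
  Sum: 314928/7 + 34992/5 + 1458 + 324 + 162 + 27 = 1888569/35.
Adding: ||u||_{H^1}^2 = 2039367/70 + 1888569/35 = 1163301/14.


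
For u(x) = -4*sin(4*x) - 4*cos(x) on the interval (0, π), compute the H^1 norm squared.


||u||_{H^1(0,π)}^2 = 512/15 + 152*π

u'(x) = 4*sin(x) - 16*cos(4*x).
Expand u² and (u')² and integrate term by term on (0, π), using: for integers n ≥ 1, ∫_0^π sin²(nx) dx = ∫_0^π cos²(nx) dx = π/2; for n ≠ n', ∫_0^π sin(nx)sin(n'x) dx = ∫_0^π cos(nx)cos(n'x) dx = 0; and by product-to-sum, ∫_0^π sin(nx)cos(n'x) dx = ½∫_0^π [sin((n+n')x) + sin((n−n')x)] dx, which is 0 when n+n' is even and 2n/(n²−n'²) when n+n' is odd (it need not vanish on (0, π)).
  u² squared terms: (-4)²·∫cos(x)² dx = 16·π/2 = 8*π;  (-4)²·∫sin(4x)² dx = 16·π/2 = 8*π.
  u² cross terms: 2·(-4)·(-4)·∫cos(x)·sin(4x) dx = 32·(8/15) = 256/15.
  So ∫_0^π u² dx = 8*π + 8*π + 256/15 = 256/15 + 16*π.
  (u')² squared terms: (-16)²·∫cos(4x)² dx = 256·π/2 = 128*π;  (4)²·∫sin(x)² dx = 16·π/2 = 8*π.
  (u')² cross terms: 2·(-16)·(4)·∫cos(4x)·sin(x) dx = -128·(-2/15) = 256/15.
  So ∫_0^π (u')² dx = 128*π + 8*π + 256/15 = 256/15 + 136*π.
||u||_{H^1}^2 = (256/15 + 16*π) + (256/15 + 136*π) = 512/15 + 152*π.


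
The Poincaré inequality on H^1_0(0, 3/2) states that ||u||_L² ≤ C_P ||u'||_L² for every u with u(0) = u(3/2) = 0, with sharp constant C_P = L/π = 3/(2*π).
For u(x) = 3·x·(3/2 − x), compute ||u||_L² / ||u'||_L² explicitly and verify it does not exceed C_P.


||u||_L² / ||u'||_L² = 3*sqrt(10)/20 < C_P = 3/(2*π).

u(x) = 3·x·(3/2 − x), so u'(x) = 9/2 - 6*x.
u(x) = 3·x·(3/2 − x) vanishes at x = 0 and x = 3/2, so u ∈ H^1_0(0, 3/2). Differentiate via the product rule and integrate the resulting polynomials term by term.
  ∫_0^3/2 u² dx = ∫_0^3/2 (9*x^4 - 27*x^3 + 81*x^2/4) dx. Term by term:
    ∫_0^3/2 9*x^4 dx = 2187/160;  ∫_0^3/2 -27*x^3 dx = -2187/64;  ∫_0^3/2 81*x^2/4 dx = 729/32.
  Sum: 2187/160 − 2187/64 + 729/32 = 729/320.
  ∫_0^3/2 (u')² dx = ∫_0^3/2 (36*x^2 - 54*x + 81/4) dx. Term by term:
    ∫_0^3/2 36*x^2 dx = 81/2;  ∫_0^3/2 -54*x dx = -243/4;  ∫_0^3/2 81/4 dx = 243/8.
  Sum: 81/2 − 243/4 + 243/8 = 81/8.
∫_0^3/2 u² dx = 729/320, so ||u||_L² = 27*sqrt(5)/40.
∫_0^3/2 (u')² dx = 81/8, so ||u'||_L² = 9*sqrt(2)/4.
Ratio ||u||_L² / ||u'||_L² = 3*sqrt(10)/20.
Sharp Poincaré constant on H^1_0(0, 3/2) is C_P = L/π = 3/(2*π), achieved by sin(2*π/3·x).
A polynomial bump cannot attain the sharp Poincaré constant (only the first sine eigenfunction does), so the ratio is strictly less than C_P, consistent with ||u||_L² ≤ C_P ||u'||_L².


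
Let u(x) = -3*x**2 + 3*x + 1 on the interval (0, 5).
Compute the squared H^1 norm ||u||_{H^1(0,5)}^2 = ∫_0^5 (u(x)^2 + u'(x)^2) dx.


||u||_{H^1}^2 = 8225/2

The H^1 norm (squared) on an interval (0, L) is
  ||u||_{H^1}^2 = ∫_0^L u(x)^2 dx + ∫_0^L u'(x)^2 dx.
Compute u'(x) = 3 - 6*x.
Then u(x)^2 = 9*x**4 - 18*x**3 + 3*x**2 + 6*x + 1 and u'(x)^2 = 36*x**2 - 36*x + 9.
Integrate each monomial from 0 to 5 using ∫_0^5 c·x^n dx = c·5^(n+1)/(n+1):
  ∫_0^5 u(x)^2 dx = ∫_0^5 (9*x^4 - 18*x^3 + 3*x^2 + 6*x + 1) dx. Term by term:
    ∫_0^5 9*x^4 dx = 5625;  ∫_0^5 -18*x^3 dx = -5625/2;  ∫_0^5 3*x^2 dx = 125;
    ∫_0^5 6*x dx = 75;  ∫_0^5 1 dx = 5.
  Sum: 5625 − 5625/2 + 125 + 75 + 5 = 6035/2.
  ∫_0^5 u'(x)^2 dx = ∫_0^5 (36*x^2 - 36*x + 9) dx. Term by term:
    ∫_0^5 36*x^2 dx = 1500;  ∫_0^5 -36*x dx = -450;  ∫_0^5 9 dx = 45.
  Sum: 1500 − 450 + 45 = 1095.
Adding: ||u||_{H^1}^2 = 6035/2 + 1095 = 8225/2.


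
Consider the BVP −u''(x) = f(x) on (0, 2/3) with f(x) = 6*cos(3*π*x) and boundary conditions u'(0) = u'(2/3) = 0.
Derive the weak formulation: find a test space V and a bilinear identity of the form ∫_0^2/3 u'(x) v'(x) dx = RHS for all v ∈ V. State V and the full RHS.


V = H^1(0, 2/3) (no boundary constraint on v; u is determined up to an additive constant); weak form: ∫_0^2/3 u'v' dx = ∫_0^2/3 (6*cos(3*π*x)) v dx for all v ∈ V.

Multiply both sides by a test function v and integrate from 0 to 2/3:
  ∫_0^2/3 −u''(x) v(x) dx = ∫_0^2/3 f(x) v(x) dx.
Integrate the LHS by parts once:
  ∫_0^2/3 −u'' v dx = −[u'(x) v(x)]_0^2/3 + ∫_0^2/3 u'(x) v'(x) dx.
Thus ∫_0^2/3 u'(x) v'(x) dx = ∫_0^2/3 f(x) v(x) dx + [u'(x) v(x)]_0^2/3.
Choose V so that boundary terms are either known or forced to vanish.
u has homogeneous Neumann: u'(0) = u'(2/3) = 0. So [u' v]_0^2/3 = 0·v(2/3) − 0·v(0) = 0 for any v; take V = H^1(0, 2/3).
Weak formulation: find u (satisfying any essential BC) such that ∫_0^2/3 u'(x) v'(x) dx = ∫_0^2/3 f v dx for all v ∈ V (homogeneous Neumann, so boundary terms vanish).
Substituting f(x) = 6*cos(3*π*x), the right-hand side is ∫_0^2/3 (6*cos(3*π*x)) v dx.
Compatibility check (pure Neumann): taking v ≡ 1 ∈ V gives 0 = ∫_0^2/3 f dx + (0) − (0), i.e. ∫_0^2/3 f dx must equal u'(0) − u'(2/3) = 0. Indeed ∫_0^2/3 (6*cos(3*π*x)) dx = 0, so the data are compatible. The solution is then unique only up to an additive constant (fix it e.g. by requiring ∫_0^2/3 u dx = 0).


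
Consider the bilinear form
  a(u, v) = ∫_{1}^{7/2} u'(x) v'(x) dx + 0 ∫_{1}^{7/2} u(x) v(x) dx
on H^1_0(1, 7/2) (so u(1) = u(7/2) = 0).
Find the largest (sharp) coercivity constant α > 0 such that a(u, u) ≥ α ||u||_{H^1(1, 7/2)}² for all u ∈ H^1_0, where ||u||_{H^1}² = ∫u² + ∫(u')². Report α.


α = 4*π^2/(25 + 4*π^2)

Coercivity of a(·,·) on H^1_0(1, 7/2) means a(u, u) ≥ α ||u||_{H^1}² for every u ∈ H^1_0.
The interval has length L = 5/2, and Poincaré/coercivity depend only on L. Here a(u, u) = ∫(u')² + (0)·∫u².
Here c = 0, so a(u,u) = ∫(u')² alone. The condition a(u,u) ≥ α||u||_{H^1}² reads (1−α)∫(u')² ≥ (α−c)∫u². Any admissible α is ≤ 1 (rapidly oscillating u have ∫u²/∫(u')² → 0), and α = 1 would force 0 ≥ (1−c)∫u², impossible since c < 1; so 1−α > 0. By the sharp Poincaré inequality on H^1_0 of an interval of length L, ∫(u')² ≥ (π/L)²∫u² with equality for the first sine mode sin(π(x−x₀)/L) (x₀ the left endpoint), so the inequality holds for all u iff (1−α)(π/L)² ≥ α − c, i.e. α ≤ ((π/L)² + c)/((π/L)² + 1) = (1 + c(L/π)²)/(1 + (L/π)²). (Direct route, valid since c ≤ 0: Poincaré gives c∫u² ≥ c(L/π)²∫(u')², so a(u,u) ≥ (1 + c(L/π)²)∫(u')², while ||u||_{H^1}² ≤ (1 + (L/π)²)∫(u')²; dividing yields the same α.) With (π/L)² = 4*π^2/25 and c = 0, the largest admissible constant is α = ((π/L)² + c)/((π/L)² + 1).
Simplifying, α = 4*π^2/(25 + 4*π^2).


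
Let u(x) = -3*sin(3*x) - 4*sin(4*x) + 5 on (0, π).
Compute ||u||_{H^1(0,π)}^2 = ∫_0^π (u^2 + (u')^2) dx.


||u||_{H^1(0,π)}^2 = -20 + 206*π

u'(x) = -9*cos(3*x) - 16*cos(4*x).
Expand u² and (u')² and integrate term by term on (0, π), using: for integers n ≥ 1, ∫_0^π sin²(nx) dx = ∫_0^π cos²(nx) dx = π/2; for n ≠ n', ∫_0^π sin(nx)sin(n'x) dx = ∫_0^π cos(nx)cos(n'x) dx = 0; and by product-to-sum, ∫_0^π sin(nx)cos(n'x) dx = ½∫_0^π [sin((n+n')x) + sin((n−n')x)] dx, which is 0 when n+n' is even and 2n/(n²−n'²) when n+n' is odd (it need not vanish on (0, π)). For the constant mode: ∫_0^π 1 dx = π, ∫_0^π cos(nx) dx = 0, ∫_0^π sin(nx) dx = (1−(−1)^n)/n.
  u² squared terms: (5)²·∫1 dx = 25·π = 25*π;  (-4)²·∫sin(4x)² dx = 16·π/2 = 8*π;  (-3)²·∫sin(3x)² dx = 9·π/2 = 9*π/2.
  u² cross terms: 2·(5)·(-4)·∫1·sin(4x) dx = -40·(0) = 0;  2·(5)·(-3)·∫1·sin(3x) dx = -30·(2/3) = -20;  2·(-4)·(-3)·∫sin(4x)·sin(3x) dx = 24·(0) = 0.
  So ∫_0^π u² dx = 25*π + 8*π + 9*π/2 + 0 − 20 + 0 = -20 + 75*π/2.
  (u')² squared terms: (-16)²·∫cos(4x)² dx = 256·π/2 = 128*π;  (-9)²·∫cos(3x)² dx = 81·π/2 = 81*π/2.
  (u')² cross terms: 2·(-16)·(-9)·∫cos(4x)·cos(3x) dx = 288·(0) = 0.
  So ∫_0^π (u')² dx = 128*π + 81*π/2 + 0 = 337*π/2.
||u||_{H^1}^2 = (-20 + 75*π/2) + (337*π/2) = -20 + 206*π.


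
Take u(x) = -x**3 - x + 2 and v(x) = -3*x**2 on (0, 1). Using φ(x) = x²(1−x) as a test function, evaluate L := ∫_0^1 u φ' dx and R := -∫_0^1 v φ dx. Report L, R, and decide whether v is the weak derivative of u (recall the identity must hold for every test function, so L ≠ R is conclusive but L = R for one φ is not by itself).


LHS = 11/60, RHS = 1/10. No, v is not the weak derivative of u.

u(x) = -x**3 - x + 2, classical derivative u'(x) = -3*x**2 - 1.
φ(x) = x²(1−x), so φ'(x) = x*(2 - 3*x).
Note φ(0) = φ(1) = 0, so the boundary term u·φ vanishes.
LHS = ∫_0^1 u(x) φ'(x) dx = ∫_0^1 (3*x^5 - 2*x^4 + 3*x^3 - 8*x^2 + 4*x) dx. Term by term:
  ∫_0^1 3*x^5 dx = 1/2;  ∫_0^1 -2*x^4 dx = -2/5;  ∫_0^1 3*x^3 dx = 3/4;
  ∫_0^1 -8*x^2 dx = -8/3;  ∫_0^1 4*x dx = 2.
Sum: 1/2 − 2/5 + 3/4 − 8/3 + 2 = 11/60.
So LHS = 11/60.
∫_0^1 v(x) φ(x) dx = ∫_0^1 (3*x^5 - 3*x^4) dx. Term by term:
  ∫_0^1 3*x^5 dx = 1/2;  ∫_0^1 -3*x^4 dx = -3/5.
Sum: 1/2 − 3/5 = -1/10.
So RHS = -∫_0^1 v(x) φ(x) dx = 1/10.
LHS − RHS = 1/12 ≠ 0, so the identity fails.
(For a valid weak derivative the identity must hold for EVERY test function, in particular this one. The failure shows v is NOT the weak derivative of u.)
Correct weak derivative would be u'(x) = -3*x**2 - 1.


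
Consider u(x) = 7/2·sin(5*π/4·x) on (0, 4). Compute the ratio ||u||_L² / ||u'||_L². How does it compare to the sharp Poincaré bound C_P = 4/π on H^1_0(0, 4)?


||u||_L² / ||u'||_L² = 4/(5*π) < C_P = 4/π.

u(x) = 7/2·sin(5*π/4·x), so u'(x) = 35*π*cos(5*π*x/4)/8.
Writing u(x) = A·sin(kπx/L) with A = 7/2 and k = 5, use ∫_0^L sin²(kπx/L) dx = L/2 and ∫_0^L cos²(kπx/L) dx = L/2.
u² = 49/4·sin²(5*π/4·x) and (u')² = 1225*π^2/64·cos²(5*π/4·x), and each of sin², cos² integrates to L/2 = 2 over (0, 4).
∫_0^4 u² dx = 49/2, so ||u||_L² = 7*sqrt(2)/2.
∫_0^4 (u')² dx = 1225*π^2/32, so ||u'||_L² = 35*sqrt(2)*π/8.
Ratio ||u||_L² / ||u'||_L² = 4/(5*π).
Sharp Poincaré constant on H^1_0(0, 4) is C_P = L/π = 4/π, achieved by sin(π/4·x).
This is the k = 5 harmonic; the ratio L/(kπ) is strictly less than C_P = L/π, consistent with the sharp inequality ||u||_L² ≤ C_P ||u'||_L².


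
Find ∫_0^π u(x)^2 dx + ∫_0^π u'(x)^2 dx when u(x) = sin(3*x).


||u||_{H^1(0,π)}^2 = 5*π

u'(x) = 3*cos(3*x).
Expand u² and (u')² and integrate term by term on (0, π), using: for integers n ≥ 1, ∫_0^π sin²(nx) dx = ∫_0^π cos²(nx) dx = π/2; for n ≠ n', ∫_0^π sin(nx)sin(n'x) dx = ∫_0^π cos(nx)cos(n'x) dx = 0; and by product-to-sum, ∫_0^π sin(nx)cos(n'x) dx = ½∫_0^π [sin((n+n')x) + sin((n−n')x)] dx, which is 0 when n+n' is even and 2n/(n²−n'²) when n+n' is odd (it need not vanish on (0, π)).
  u² squared terms: (1)²·∫sin(3x)² dx = 1·π/2 = π/2.
  So ∫_0^π u² dx = π/2.
  (u')² squared terms: (3)²·∫cos(3x)² dx = 9·π/2 = 9*π/2.
  So ∫_0^π (u')² dx = 9*π/2.
||u||_{H^1}^2 = (π/2) + (9*π/2) = 5*π.


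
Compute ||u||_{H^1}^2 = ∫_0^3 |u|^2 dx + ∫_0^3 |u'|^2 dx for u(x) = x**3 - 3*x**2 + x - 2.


||u||_{H^1}^2 = 867/14

The H^1 norm (squared) on an interval (0, L) is
  ||u||_{H^1}^2 = ∫_0^L u(x)^2 dx + ∫_0^L u'(x)^2 dx.
Compute u'(x) = 3*x**2 - 6*x + 1.
Then u(x)^2 = x**6 - 6*x**5 + 11*x**4 - 10*x**3 + 13*x**2 - 4*x + 4 and u'(x)^2 = 9*x**4 - 36*x**3 + 42*x**2 - 12*x + 1.
Integrate each monomial from 0 to 3 using ∫_0^3 c·x^n dx = c·3^(n+1)/(n+1):
  ∫_0^3 u(x)^2 dx = ∫_0^3 (x^6 - 6*x^5 + 11*x^4 - 10*x^3 + 13*x^2 - 4*x + 4) dx. Term by term:
    ∫_0^3 x^6 dx = 2187/7;  ∫_0^3 -6*x^5 dx = -729;  ∫_0^3 11*x^4 dx = 2673/5;
    ∫_0^3 -10*x^3 dx = -405/2;  ∫_0^3 13*x^2 dx = 117;  ∫_0^3 -4*x dx = -18;
    ∫_0^3 4 dx = 12.
  Sum: 2187/7 − 729 + 2673/5 − 405/2 + 117 − 18 + 12 = 1857/70.
  ∫_0^3 u'(x)^2 dx = ∫_0^3 (9*x^4 - 36*x^3 + 42*x^2 - 12*x + 1) dx. Term by term:
    ∫_0^3 9*x^4 dx = 2187/5;  ∫_0^3 -36*x^3 dx = -729;  ∫_0^3 42*x^2 dx = 378;
    ∫_0^3 -12*x dx = -54;  ∫_0^3 1 dx = 3.
  Sum: 2187/5 − 729 + 378 − 54 + 3 = 177/5.
Adding: ||u||_{H^1}^2 = 1857/70 + 177/5 = 867/14.


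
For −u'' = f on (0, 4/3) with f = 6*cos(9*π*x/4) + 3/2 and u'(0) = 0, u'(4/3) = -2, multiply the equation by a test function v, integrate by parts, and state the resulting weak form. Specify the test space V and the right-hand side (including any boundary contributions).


V = H^1(0, 4/3) (v unrestricted at boundary; u is determined up to an additive constant); weak form: ∫_0^4/3 u'v' dx = ∫_0^4/3 (6*cos(9*π*x/4) + 3/2) v dx − 2·v(4/3) for all v ∈ V.

Multiply both sides by a test function v and integrate from 0 to 4/3:
  ∫_0^4/3 −u''(x) v(x) dx = ∫_0^4/3 f(x) v(x) dx.
Integrate the LHS by parts once:
  ∫_0^4/3 −u'' v dx = −[u'(x) v(x)]_0^4/3 + ∫_0^4/3 u'(x) v'(x) dx.
Thus ∫_0^4/3 u'(x) v'(x) dx = ∫_0^4/3 f(x) v(x) dx + [u'(x) v(x)]_0^4/3.
Choose V so that boundary terms are either known or forced to vanish.
u has inhomogeneous Neumann u'(0) = 0, u'(4/3) = -2. [u' v]_0^4/3 = (-2)·v(4/3) − (0)·v(0) = − 2·v(4/3). Take V = H^1(0, 4/3); boundary term becomes part of RHS.
Weak formulation: find u (satisfying any essential BC) such that ∫_0^4/3 u'(x) v'(x) dx = ∫_0^4/3 f v dx − 2·v(4/3) for all v ∈ V (Neumann data are natural BCs: they enter the RHS as boundary terms).
Substituting f(x) = 6*cos(9*π*x/4) + 3/2, the right-hand side is ∫_0^4/3 (6*cos(9*π*x/4) + 3/2) v dx − 2·v(4/3).
Compatibility check (pure Neumann): taking v ≡ 1 ∈ V gives 0 = ∫_0^4/3 f dx + (-2) − (0), i.e. ∫_0^4/3 f dx must equal u'(0) − u'(4/3) = 2. Indeed ∫_0^4/3 (6*cos(9*π*x/4) + 3/2) dx = 2, so the data are compatible. The solution is then unique only up to an additive constant (fix it e.g. by requiring ∫_0^4/3 u dx = 0).


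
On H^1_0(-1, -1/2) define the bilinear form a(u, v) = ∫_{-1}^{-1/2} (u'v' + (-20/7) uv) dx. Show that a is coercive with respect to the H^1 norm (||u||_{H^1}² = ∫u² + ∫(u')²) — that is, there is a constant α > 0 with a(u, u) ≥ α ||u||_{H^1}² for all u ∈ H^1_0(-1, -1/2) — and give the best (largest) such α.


α = 4*(-5 + 7*π^2)/(7*(1 + 4*π^2))

Coercivity of a(·,·) on H^1_0(-1, -1/2) means a(u, u) ≥ α ||u||_{H^1}² for every u ∈ H^1_0.
The interval has length L = 1/2, and Poincaré/coercivity depend only on L. Here a(u, u) = ∫(u')² + (-20/7)·∫u².
Here c = -20/7 < 0 with |c| < (π/L)² = 4*π^2, so coercivity still holds. The condition a(u,u) ≥ α||u||_{H^1}² reads (1−α)∫(u')² ≥ (α−c)∫u². Any admissible α is ≤ 1 (rapidly oscillating u have ∫u²/∫(u')² → 0), and α = 1 would force 0 ≥ (1−c)∫u², impossible since c < 1; so 1−α > 0. By the sharp Poincaré inequality on H^1_0 of an interval of length L, ∫(u')² ≥ (π/L)²∫u² with equality for the first sine mode sin(π(x−x₀)/L) (x₀ the left endpoint), so the inequality holds for all u iff (1−α)(π/L)² ≥ α − c, i.e. α ≤ ((π/L)² + c)/((π/L)² + 1) = (1 + c(L/π)²)/(1 + (L/π)²). (Direct route, valid since c ≤ 0: Poincaré gives c∫u² ≥ c(L/π)²∫(u')², so a(u,u) ≥ (1 + c(L/π)²)∫(u')², while ||u||_{H^1}² ≤ (1 + (L/π)²)∫(u')²; dividing yields the same α.) With (π/L)² = 4*π^2 and c = -20/7, the largest admissible constant is α = ((π/L)² + c)/((π/L)² + 1).
Simplifying, α = 4*(-5 + 7*π^2)/(7*(1 + 4*π^2)).


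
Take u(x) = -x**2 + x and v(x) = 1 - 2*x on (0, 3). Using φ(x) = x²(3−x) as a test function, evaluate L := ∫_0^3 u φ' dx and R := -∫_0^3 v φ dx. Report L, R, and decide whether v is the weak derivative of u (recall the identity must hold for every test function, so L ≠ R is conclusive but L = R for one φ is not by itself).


LHS = 351/20, RHS = 351/20. Yes, v = u' weakly.

u(x) = -x**2 + x, classical derivative u'(x) = 1 - 2*x.
φ(x) = x²(3−x), so φ'(x) = 3*x*(2 - x).
Note φ(0) = φ(3) = 0, so the boundary term u·φ vanishes.
LHS = ∫_0^3 u(x) φ'(x) dx = ∫_0^3 (3*x^4 - 9*x^3 + 6*x^2) dx. Term by term:
  ∫_0^3 3*x^4 dx = 729/5;  ∫_0^3 -9*x^3 dx = -729/4;  ∫_0^3 6*x^2 dx = 54.
Sum: 729/5 − 729/4 + 54 = 351/20.
So LHS = 351/20.
∫_0^3 v(x) φ(x) dx = ∫_0^3 (2*x^4 - 7*x^3 + 3*x^2) dx. Term by term:
  ∫_0^3 2*x^4 dx = 486/5;  ∫_0^3 -7*x^3 dx = -567/4;  ∫_0^3 3*x^2 dx = 27.
Sum: 486/5 − 567/4 + 27 = -351/20.
So RHS = -∫_0^3 v(x) φ(x) dx = 351/20.
LHS = RHS, so the identity holds for this test φ.
Moreover u is smooth here and v(x) = u'(x) = 1 - 2*x pointwise, so the identity holds for every test function. Hence v is the weak derivative of u.


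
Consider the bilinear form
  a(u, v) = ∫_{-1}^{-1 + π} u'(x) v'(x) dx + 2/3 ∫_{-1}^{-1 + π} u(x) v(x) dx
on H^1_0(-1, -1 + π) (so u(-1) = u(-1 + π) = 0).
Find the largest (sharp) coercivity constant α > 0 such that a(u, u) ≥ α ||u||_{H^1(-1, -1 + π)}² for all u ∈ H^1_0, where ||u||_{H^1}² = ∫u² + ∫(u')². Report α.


α = 5/6

Coercivity of a(·,·) on H^1_0(-1, -1 + π) means a(u, u) ≥ α ||u||_{H^1}² for every u ∈ H^1_0.
The interval has length L = π, and Poincaré/coercivity depend only on L. Here a(u, u) = ∫(u')² + (2/3)·∫u².
Here 0 < c = 2/3 < 1. The condition a(u,u) ≥ α||u||_{H^1}² reads (1−α)∫(u')² ≥ (α−c)∫u². Any admissible α is ≤ 1 (rapidly oscillating u have ∫u²/∫(u')² → 0), and α = 1 would force 0 ≥ (1−c)∫u², impossible since c < 1; so 1−α > 0. By the sharp Poincaré inequality on H^1_0 of an interval of length L, ∫(u')² ≥ (π/L)²∫u² with equality for the first sine mode sin(π(x−x₀)/L) (x₀ the left endpoint), so the inequality holds for all u iff (1−α)(π/L)² ≥ α − c, i.e. α ≤ ((π/L)² + c)/((π/L)² + 1) = (1 + c(L/π)²)/(1 + (L/π)²). With (π/L)² = 1 and c = 2/3, the largest admissible constant is α = ((π/L)² + c)/((π/L)² + 1).
Simplifying, α = 5/6.


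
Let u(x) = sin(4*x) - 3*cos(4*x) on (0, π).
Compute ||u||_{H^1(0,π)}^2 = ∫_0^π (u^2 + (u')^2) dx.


||u||_{H^1(0,π)}^2 = 85*π

u'(x) = 12*sin(4*x) + 4*cos(4*x).
Expand u² and (u')² and integrate term by term on (0, π), using: for integers n ≥ 1, ∫_0^π sin²(nx) dx = ∫_0^π cos²(nx) dx = π/2; for n ≠ n', ∫_0^π sin(nx)sin(n'x) dx = ∫_0^π cos(nx)cos(n'x) dx = 0; and by product-to-sum, ∫_0^π sin(nx)cos(n'x) dx = ½∫_0^π [sin((n+n')x) + sin((n−n')x)] dx, which is 0 when n+n' is even and 2n/(n²−n'²) when n+n' is odd (it need not vanish on (0, π)).
  u² squared terms: (-3)²·∫cos(4x)² dx = 9·π/2 = 9*π/2;  (1)²·∫sin(4x)² dx = 1·π/2 = π/2.
  u² cross terms: 2·(-3)·(1)·∫cos(4x)·sin(4x) dx = -6·(0) = 0.
  So ∫_0^π u² dx = 9*π/2 + π/2 + 0 = 5*π.
  (u')² squared terms: (4)²·∫cos(4x)² dx = 16·π/2 = 8*π;  (12)²·∫sin(4x)² dx = 144·π/2 = 72*π.
  (u')² cross terms: 2·(4)·(12)·∫cos(4x)·sin(4x) dx = 96·(0) = 0.
  So ∫_0^π (u')² dx = 8*π + 72*π + 0 = 80*π.
||u||_{H^1}^2 = (5*π) + (80*π) = 85*π.


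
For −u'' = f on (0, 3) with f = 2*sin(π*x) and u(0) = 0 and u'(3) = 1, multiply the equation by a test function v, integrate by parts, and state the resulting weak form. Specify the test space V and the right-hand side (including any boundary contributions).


V = {v ∈ H^1(0, 3) : v(0) = 0} (test functions vanish at x = 0 where u is specified); weak form: ∫_0^3 u'v' dx = ∫_0^3 (2*sin(π*x)) v dx + v(3) for all v ∈ V.

Multiply both sides by a test function v and integrate from 0 to 3:
  ∫_0^3 −u''(x) v(x) dx = ∫_0^3 f(x) v(x) dx.
Integrate the LHS by parts once:
  ∫_0^3 −u'' v dx = −[u'(x) v(x)]_0^3 + ∫_0^3 u'(x) v'(x) dx.
Thus ∫_0^3 u'(x) v'(x) dx = ∫_0^3 f(x) v(x) dx + [u'(x) v(x)]_0^3.
Choose V so that boundary terms are either known or forced to vanish.
Mixed BC: u(0) = 0 (Dirichlet) and u'(3) = 1 (Neumann). Define V = {v ∈ H^1(0, 3) : v(0) = 0}. Then [u' v]_0^3 = u'(3)·v(3) − u'(0)·0 = v(3).
Weak formulation: find u (satisfying any essential BC) such that ∫_0^3 u'(x) v'(x) dx = ∫_0^3 f v dx + v(3) for all v ∈ V (Dirichlet at 0 absorbed into V; Neumann datum at x = 3 contributes the boundary term).
Substituting f(x) = 2*sin(π*x), the right-hand side is ∫_0^3 (2*sin(π*x)) v dx + v(3).


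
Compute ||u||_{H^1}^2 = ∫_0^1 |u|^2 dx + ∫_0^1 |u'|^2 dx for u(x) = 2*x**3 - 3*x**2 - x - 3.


||u||_{H^1}^2 = 4327/210

The H^1 norm (squared) on an interval (0, L) is
  ||u||_{H^1}^2 = ∫_0^L u(x)^2 dx + ∫_0^L u'(x)^2 dx.
Compute u'(x) = 6*x**2 - 6*x - 1.
Then u(x)^2 = 4*x**6 - 12*x**5 + 5*x**4 - 6*x**3 + 19*x**2 + 6*x + 9 and u'(x)^2 = 36*x**4 - 72*x**3 + 24*x**2 + 12*x + 1.
Integrate each monomial from 0 to 1 using ∫_0^1 c·x^n dx = c·1^(n+1)/(n+1):
  ∫_0^1 u(x)^2 dx = ∫_0^1 (4*x^6 - 12*x^5 + 5*x^4 - 6*x^3 + 19*x^2 + 6*x + 9) dx. Term by term:
    ∫_0^1 4*x^6 dx = 4/7;  ∫_0^1 -12*x^5 dx = -2;  ∫_0^1 5*x^4 dx = 1;
    ∫_0^1 -6*x^3 dx = -3/2;  ∫_0^1 19*x^2 dx = 19/3;  ∫_0^1 6*x dx = 3;
    ∫_0^1 9 dx = 9.
  Sum: 4/7 − 2 + 1 − 3/2 + 19/3 + 3 + 9 = 689/42.
  ∫_0^1 u'(x)^2 dx = ∫_0^1 (36*x^4 - 72*x^3 + 24*x^2 + 12*x + 1) dx. Term by term:
    ∫_0^1 36*x^4 dx = 36/5;  ∫_0^1 -72*x^3 dx = -18;  ∫_0^1 24*x^2 dx = 8;
    ∫_0^1 12*x dx = 6;  ∫_0^1 1 dx = 1.
  Sum: 36/5 − 18 + 8 + 6 + 1 = 21/5.
Adding: ||u||_{H^1}^2 = 689/42 + 21/5 = 4327/210.


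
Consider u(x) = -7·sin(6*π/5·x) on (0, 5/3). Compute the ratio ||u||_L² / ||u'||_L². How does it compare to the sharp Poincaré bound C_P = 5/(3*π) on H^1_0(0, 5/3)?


||u||_L² / ||u'||_L² = 5/(6*π) < C_P = 5/(3*π).

u(x) = -7·sin(6*π/5·x), so u'(x) = -42*π*cos(6*π*x/5)/5.
Writing u(x) = A·sin(kπx/L) with A = -7 and k = 2, use ∫_0^L sin²(kπx/L) dx = L/2 and ∫_0^L cos²(kπx/L) dx = L/2.
u² = 49·sin²(6*π/5·x) and (u')² = 1764*π^2/25·cos²(6*π/5·x), and each of sin², cos² integrates to L/2 = 5/6 over (0, 5/3).
∫_0^5/3 u² dx = 245/6, so ||u||_L² = 7*sqrt(30)/6.
∫_0^5/3 (u')² dx = 294*π^2/5, so ||u'||_L² = 7*sqrt(30)*π/5.
Ratio ||u||_L² / ||u'||_L² = 5/(6*π).
Sharp Poincaré constant on H^1_0(0, 5/3) is C_P = L/π = 5/(3*π), achieved by sin(3*π/5·x).
This is the k = 2 harmonic; the ratio L/(kπ) is strictly less than C_P = L/π, consistent with the sharp inequality ||u||_L² ≤ C_P ||u'||_L².
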